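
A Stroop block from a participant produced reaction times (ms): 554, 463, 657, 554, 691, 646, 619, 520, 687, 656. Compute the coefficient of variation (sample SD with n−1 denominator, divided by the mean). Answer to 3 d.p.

n = 10, Σ = 6047, M = 604.7000
Σ(x−M)² = 53892.100; s = √(53892.100/9) = 77.3822
CV = 77.3822 / 604.7000 = 0.12797

0.128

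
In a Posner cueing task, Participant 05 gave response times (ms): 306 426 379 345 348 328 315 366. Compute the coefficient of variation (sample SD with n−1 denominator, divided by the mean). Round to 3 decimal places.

0.110

n = 8, Σ = 2813, M = 351.6250
Σ(x−M)² = 10525.875; s = √(10525.875/7) = 38.7775
CV = 38.7775 / 351.6250 = 0.11028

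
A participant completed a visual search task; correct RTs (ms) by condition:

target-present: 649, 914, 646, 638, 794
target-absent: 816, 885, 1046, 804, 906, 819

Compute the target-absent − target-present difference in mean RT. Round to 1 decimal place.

M(target-present) = 3641/5 = 728.200
M(target-absent) = 5276/6 = 879.333
Difference = 879.333 − 728.200 = 151.133 ms

151.1 ms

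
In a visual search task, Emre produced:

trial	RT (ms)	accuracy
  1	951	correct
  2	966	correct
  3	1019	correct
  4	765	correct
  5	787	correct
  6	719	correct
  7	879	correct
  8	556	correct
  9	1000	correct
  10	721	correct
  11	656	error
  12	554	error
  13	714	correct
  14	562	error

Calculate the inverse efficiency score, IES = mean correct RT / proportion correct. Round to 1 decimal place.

Correct trials (n=11): 951, 966, 1019, 765, 787, 719, 879, 556, 1000, 721, 714
Mean correct RT = 9077/11 = 825.1818 ms
Proportion correct = 11/14
IES = 825.1818 / (11/14) = 1050.231 ms

1050.2 ms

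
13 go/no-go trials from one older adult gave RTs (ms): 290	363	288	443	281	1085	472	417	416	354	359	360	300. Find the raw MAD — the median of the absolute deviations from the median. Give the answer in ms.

Sorted: 281, 288, 290, 300, 354, 359, 360, 363, 416, 417, 443, 472, 1085 → median = 360
|x − 360|: 70, 3, 72, 83, 79, 725, 112, 57, 56, 6, 1, 0, 60
Sorted deviations: 0, 1, 3, 6, 56, 57, 60, 70, 72, 79, 83, 112, 725 → MAD = 60

60 ms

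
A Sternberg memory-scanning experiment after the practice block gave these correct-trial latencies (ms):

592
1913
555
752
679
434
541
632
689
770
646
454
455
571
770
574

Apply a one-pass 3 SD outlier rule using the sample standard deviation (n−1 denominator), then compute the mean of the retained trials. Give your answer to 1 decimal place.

607.6 ms

n = 16, ΣRT = 11027, M = 689.188
Σ(x−M)² = 1771888.44; s = √(1771888.44/15) = 343.694
Cutoffs: 689.188 ± 3·343.694 → [-341.9, 1720.3]
Outside: 1913 → excluded.
Retained (n=15): Σ = 9114, mean = 9114/15 = 607.600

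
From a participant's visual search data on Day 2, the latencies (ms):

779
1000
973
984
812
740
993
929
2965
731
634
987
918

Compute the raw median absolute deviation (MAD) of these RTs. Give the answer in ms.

Sorted: 634, 731, 740, 779, 812, 918, 929, 973, 984, 987, 993, 1000, 2965 → median = 929
|x − 929|: 150, 71, 44, 55, 117, 189, 64, 0, 2036, 198, 295, 58, 11
Sorted deviations: 0, 11, 44, 55, 58, 64, 71, 117, 150, 189, 198, 295, 2036 → MAD = 71

71 ms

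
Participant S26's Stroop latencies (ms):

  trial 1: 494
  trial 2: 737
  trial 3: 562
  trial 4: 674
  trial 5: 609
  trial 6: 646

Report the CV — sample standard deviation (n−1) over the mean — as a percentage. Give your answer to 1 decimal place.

13.8%

n = 6, Σ = 3722, M = 620.3333
Σ(x−M)² = 36641.333; s = √(36641.333/5) = 85.6053
CV = 85.6053 / 620.3333 = 0.13800 = 13.800%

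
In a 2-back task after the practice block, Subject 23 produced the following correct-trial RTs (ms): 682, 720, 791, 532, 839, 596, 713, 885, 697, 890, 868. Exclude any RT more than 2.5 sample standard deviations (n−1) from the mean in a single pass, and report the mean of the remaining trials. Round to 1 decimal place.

746.6 ms

n = 11, ΣRT = 8213, M = 746.636
Σ(x−M)² = 142168.55; s = √(142168.55/10) = 119.234
Cutoffs: 746.636 ± 2.5·119.234 → [448.6, 1044.7]
No RTs fall outside the cutoffs; all 11 retained. Mean = 8213/11 = 746.636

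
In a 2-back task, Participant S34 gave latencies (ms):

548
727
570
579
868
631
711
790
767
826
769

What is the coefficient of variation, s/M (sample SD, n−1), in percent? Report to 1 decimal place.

15.5%

n = 11, Σ = 7786, M = 707.8182
Σ(x−M)² = 121033.636; s = √(121033.636/10) = 110.0153
CV = 110.0153 / 707.8182 = 0.15543 = 15.543%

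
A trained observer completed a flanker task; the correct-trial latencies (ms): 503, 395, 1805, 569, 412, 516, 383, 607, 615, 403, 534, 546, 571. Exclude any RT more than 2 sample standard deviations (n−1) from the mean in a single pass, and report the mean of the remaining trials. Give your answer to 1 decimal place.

504.5 ms

n = 13, ΣRT = 7859, M = 604.538
Σ(x−M)² = 1640837.23; s = √(1640837.23/12) = 369.779
Cutoffs: 604.538 ± 2·369.779 → [-135.0, 1344.1]
Outside: 1805 → excluded.
Retained (n=12): Σ = 6054, mean = 6054/12 = 504.500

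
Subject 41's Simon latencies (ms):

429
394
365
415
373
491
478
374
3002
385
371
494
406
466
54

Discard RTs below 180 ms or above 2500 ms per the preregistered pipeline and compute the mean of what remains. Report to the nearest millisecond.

419 ms

Excluded: 54, 3002
Retained (n=13): Σ = 5441
Mean = 5441/13 = 418.5385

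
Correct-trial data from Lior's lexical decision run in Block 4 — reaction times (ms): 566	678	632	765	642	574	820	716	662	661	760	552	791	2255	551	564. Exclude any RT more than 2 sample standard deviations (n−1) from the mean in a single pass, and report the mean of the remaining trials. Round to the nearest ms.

662 ms

n = 16, ΣRT = 12189, M = 761.812
Σ(x−M)² = 2495524.44; s = √(2495524.44/15) = 407.883
Cutoffs: 761.812 ± 2·407.883 → [-54.0, 1577.6]
Outside: 2255 → excluded.
Retained (n=15): Σ = 9934, mean = 9934/15 = 662.267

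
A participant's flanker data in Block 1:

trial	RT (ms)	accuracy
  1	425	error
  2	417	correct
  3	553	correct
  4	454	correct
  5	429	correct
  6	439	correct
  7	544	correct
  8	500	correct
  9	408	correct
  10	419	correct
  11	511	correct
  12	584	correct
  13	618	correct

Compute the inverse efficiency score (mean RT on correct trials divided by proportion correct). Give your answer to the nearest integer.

530 ms

Correct trials (n=12): 417, 553, 454, 429, 439, 544, 500, 408, 419, 511, 584, 618
Mean correct RT = 5876/12 = 489.6667 ms
Proportion correct = 12/13
IES = 489.6667 / (12/13) = 530.472 ms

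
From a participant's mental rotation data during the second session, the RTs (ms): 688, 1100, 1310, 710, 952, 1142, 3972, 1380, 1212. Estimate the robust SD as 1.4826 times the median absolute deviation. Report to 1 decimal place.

Sorted: 688, 710, 952, 1100, 1142, 1212, 1310, 1380, 3972 → median = 1142
|x − 1142| sorted: 0, 42, 70, 168, 190, 238, 432, 454, 2830 → MAD = 190
Robust SD ≈ 1.4826 × 190 = 281.694

281.7 ms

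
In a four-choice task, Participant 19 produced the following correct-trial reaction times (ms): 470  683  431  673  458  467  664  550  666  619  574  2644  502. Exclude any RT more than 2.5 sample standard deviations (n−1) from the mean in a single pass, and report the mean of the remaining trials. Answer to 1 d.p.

563.1 ms

n = 13, ΣRT = 9401, M = 723.154
Σ(x−M)² = 4097891.69; s = √(4097891.69/12) = 584.372
Cutoffs: 723.154 ± 2.5·584.372 → [-737.8, 2184.1]
Outside: 2644 → excluded.
Retained (n=12): Σ = 6757, mean = 6757/12 = 563.083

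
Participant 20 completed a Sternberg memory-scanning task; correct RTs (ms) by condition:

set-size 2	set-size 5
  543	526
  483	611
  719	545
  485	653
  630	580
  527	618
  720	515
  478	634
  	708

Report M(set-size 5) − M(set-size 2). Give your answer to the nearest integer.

26 ms

M(set-size 2) = 4585/8 = 573.125
M(set-size 5) = 5390/9 = 598.889
Difference = 598.889 − 573.125 = 25.764 ms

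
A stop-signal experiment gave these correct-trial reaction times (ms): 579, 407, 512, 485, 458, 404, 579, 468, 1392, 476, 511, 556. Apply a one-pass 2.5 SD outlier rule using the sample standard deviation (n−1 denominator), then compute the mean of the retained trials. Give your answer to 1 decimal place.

494.1 ms

n = 12, ΣRT = 6827, M = 568.917
Σ(x−M)² = 776006.92; s = √(776006.92/11) = 265.605
Cutoffs: 568.917 ± 2.5·265.605 → [-95.1, 1232.9]
Outside: 1392 → excluded.
Retained (n=11): Σ = 5435, mean = 5435/11 = 494.091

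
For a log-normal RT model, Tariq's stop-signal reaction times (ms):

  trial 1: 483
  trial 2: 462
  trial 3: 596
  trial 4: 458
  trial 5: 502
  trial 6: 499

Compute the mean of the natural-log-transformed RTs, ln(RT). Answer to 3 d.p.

6.211

ln(RT): 6.1800, 6.1356, 6.3902, 6.1269, 6.2186, 6.2126
Σ ln(RT) = 37.2639
Mean = 37.2639/6 = 6.21065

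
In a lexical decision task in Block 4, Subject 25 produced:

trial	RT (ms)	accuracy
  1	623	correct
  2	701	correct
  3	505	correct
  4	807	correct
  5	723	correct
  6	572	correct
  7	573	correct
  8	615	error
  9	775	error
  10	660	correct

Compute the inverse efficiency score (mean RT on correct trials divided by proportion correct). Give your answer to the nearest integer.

807 ms

Correct trials (n=8): 623, 701, 505, 807, 723, 572, 573, 660
Mean correct RT = 5164/8 = 645.5000 ms
Proportion correct = 8/10
IES = 645.5000 / (8/10) = 806.875 ms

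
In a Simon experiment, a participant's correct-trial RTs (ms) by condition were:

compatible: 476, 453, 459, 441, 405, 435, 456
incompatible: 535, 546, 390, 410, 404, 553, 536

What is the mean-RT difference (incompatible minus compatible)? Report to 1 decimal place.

M(compatible) = 3125/7 = 446.429
M(incompatible) = 3374/7 = 482.000
Difference = 482.000 − 446.429 = 35.571 ms

35.6 ms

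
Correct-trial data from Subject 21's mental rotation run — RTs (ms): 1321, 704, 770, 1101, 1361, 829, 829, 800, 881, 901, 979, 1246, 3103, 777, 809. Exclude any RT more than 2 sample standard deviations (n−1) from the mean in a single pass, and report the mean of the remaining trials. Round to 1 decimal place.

n = 15, ΣRT = 16411, M = 1094.067
Σ(x−M)² = 4943570.93; s = √(4943570.93/14) = 594.232
Cutoffs: 1094.067 ± 2·594.232 → [-94.4, 2282.5]
Outside: 3103 → excluded.
Retained (n=14): Σ = 13308, mean = 13308/14 = 950.571

950.6 ms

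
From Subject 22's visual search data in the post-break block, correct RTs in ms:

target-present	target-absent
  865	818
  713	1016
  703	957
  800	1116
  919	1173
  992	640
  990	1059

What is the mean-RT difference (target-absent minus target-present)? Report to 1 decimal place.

M(target-present) = 5982/7 = 854.571
M(target-absent) = 6779/7 = 968.429
Difference = 968.429 − 854.571 = 113.857 ms

113.9 ms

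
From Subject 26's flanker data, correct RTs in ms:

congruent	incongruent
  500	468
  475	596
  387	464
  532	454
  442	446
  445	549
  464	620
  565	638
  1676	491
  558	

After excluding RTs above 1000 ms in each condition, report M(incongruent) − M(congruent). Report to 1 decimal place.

congruent: exclude 1676
M(congruent) = 4368/9 = 485.333
M(incongruent) = 4726/9 = 525.111
Difference = 525.111 − 485.333 = 39.778 ms

39.8 ms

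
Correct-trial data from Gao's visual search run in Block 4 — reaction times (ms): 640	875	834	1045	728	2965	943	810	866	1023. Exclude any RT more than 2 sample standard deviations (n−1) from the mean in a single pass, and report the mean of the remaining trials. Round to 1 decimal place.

n = 10, ΣRT = 10729, M = 1072.900
Σ(x−M)² = 4114704.90; s = √(4114704.90/9) = 676.158
Cutoffs: 1072.900 ± 2·676.158 → [-279.4, 2425.2]
Outside: 2965 → excluded.
Retained (n=9): Σ = 7764, mean = 7764/9 = 862.667

862.7 ms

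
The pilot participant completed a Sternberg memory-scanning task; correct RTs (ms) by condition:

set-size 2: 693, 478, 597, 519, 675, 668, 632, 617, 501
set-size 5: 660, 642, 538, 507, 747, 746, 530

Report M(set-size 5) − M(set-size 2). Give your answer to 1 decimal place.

26.5 ms

M(set-size 2) = 5380/9 = 597.778
M(set-size 5) = 4370/7 = 624.286
Difference = 624.286 − 597.778 = 26.508 ms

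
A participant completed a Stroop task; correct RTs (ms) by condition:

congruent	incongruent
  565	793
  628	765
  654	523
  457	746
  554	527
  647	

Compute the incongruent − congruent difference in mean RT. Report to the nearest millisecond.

M(congruent) = 3505/6 = 584.167
M(incongruent) = 3354/5 = 670.800
Difference = 670.800 − 584.167 = 86.633 ms

87 ms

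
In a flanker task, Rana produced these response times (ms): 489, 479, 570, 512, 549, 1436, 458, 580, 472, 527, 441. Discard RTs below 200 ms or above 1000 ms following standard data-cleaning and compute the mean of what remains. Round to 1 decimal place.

Excluded: 1436
Retained (n=10): Σ = 5077
Mean = 5077/10 = 507.7000

507.7 ms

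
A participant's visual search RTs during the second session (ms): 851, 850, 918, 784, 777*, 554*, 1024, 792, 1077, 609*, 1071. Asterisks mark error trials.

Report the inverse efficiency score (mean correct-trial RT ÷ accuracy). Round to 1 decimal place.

Correct trials (n=8): 851, 850, 918, 784, 1024, 792, 1077, 1071
Mean correct RT = 7367/8 = 920.8750 ms
Proportion correct = 8/11
IES = 920.8750 / (8/11) = 1266.203 ms

1266.2 ms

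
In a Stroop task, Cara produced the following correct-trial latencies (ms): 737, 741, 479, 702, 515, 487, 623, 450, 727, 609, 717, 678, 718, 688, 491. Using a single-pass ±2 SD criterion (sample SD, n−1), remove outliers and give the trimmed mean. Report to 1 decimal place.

624.1 ms

n = 15, ΣRT = 9362, M = 624.133
Σ(x−M)² = 167513.73; s = √(167513.73/14) = 109.386
Cutoffs: 624.133 ± 2·109.386 → [405.4, 842.9]
No RTs fall outside the cutoffs; all 15 retained. Mean = 9362/15 = 624.133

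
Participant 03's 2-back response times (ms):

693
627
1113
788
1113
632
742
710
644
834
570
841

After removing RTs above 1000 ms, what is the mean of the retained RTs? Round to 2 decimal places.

708.10 ms

Excluded: 1113, 1113
Retained (n=10): Σ = 7081
Mean = 7081/10 = 708.1000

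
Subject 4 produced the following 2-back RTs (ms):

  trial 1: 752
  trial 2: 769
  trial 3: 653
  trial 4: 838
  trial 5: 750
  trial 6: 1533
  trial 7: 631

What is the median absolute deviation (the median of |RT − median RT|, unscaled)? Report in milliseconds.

Sorted: 631, 653, 750, 752, 769, 838, 1533 → median = 752
|x − 752|: 0, 17, 99, 86, 2, 781, 121
Sorted deviations: 0, 2, 17, 86, 99, 121, 781 → MAD = 86

86 ms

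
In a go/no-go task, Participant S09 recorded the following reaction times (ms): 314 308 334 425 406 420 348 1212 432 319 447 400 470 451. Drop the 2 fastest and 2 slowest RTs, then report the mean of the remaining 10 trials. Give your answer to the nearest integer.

Sorted: 308, 314, 319, 334, 348, 400, 406, 420, 425, 432, 447, 451, 470, 1212
Drop lowest 2 (308, 314) and highest 2 (470, 1212)
Remaining (n=10): Σ = 3982, mean = 3982/10 = 398.200

398 ms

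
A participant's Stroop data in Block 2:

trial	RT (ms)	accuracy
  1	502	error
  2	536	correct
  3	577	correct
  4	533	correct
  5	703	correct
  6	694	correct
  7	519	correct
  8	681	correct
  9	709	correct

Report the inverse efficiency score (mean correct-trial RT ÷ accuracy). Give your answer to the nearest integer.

696 ms

Correct trials (n=8): 536, 577, 533, 703, 694, 519, 681, 709
Mean correct RT = 4952/8 = 619.0000 ms
Proportion correct = 8/9
IES = 619.0000 / (8/9) = 696.375 ms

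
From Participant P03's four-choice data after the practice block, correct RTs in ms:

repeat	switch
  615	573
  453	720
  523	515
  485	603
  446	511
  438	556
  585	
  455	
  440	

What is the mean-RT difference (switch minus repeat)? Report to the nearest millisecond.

86 ms

M(repeat) = 4440/9 = 493.333
M(switch) = 3478/6 = 579.667
Difference = 579.667 − 493.333 = 86.333 ms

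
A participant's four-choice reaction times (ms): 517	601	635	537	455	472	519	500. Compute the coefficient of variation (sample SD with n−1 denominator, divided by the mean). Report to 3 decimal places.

n = 8, Σ = 4236, M = 529.5000
Σ(x−M)² = 26292.000; s = √(26292.000/7) = 61.2862
CV = 61.2862 / 529.5000 = 0.11574

0.116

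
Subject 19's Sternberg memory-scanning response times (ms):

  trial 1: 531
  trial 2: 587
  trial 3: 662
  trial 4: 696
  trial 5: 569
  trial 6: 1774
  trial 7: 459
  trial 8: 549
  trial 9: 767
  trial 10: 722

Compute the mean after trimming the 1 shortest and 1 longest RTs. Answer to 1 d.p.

Sorted: 459, 531, 549, 569, 587, 662, 696, 722, 767, 1774
Drop lowest 1 (459) and highest 1 (1774)
Remaining (n=8): Σ = 5083, mean = 5083/8 = 635.375

635.4 ms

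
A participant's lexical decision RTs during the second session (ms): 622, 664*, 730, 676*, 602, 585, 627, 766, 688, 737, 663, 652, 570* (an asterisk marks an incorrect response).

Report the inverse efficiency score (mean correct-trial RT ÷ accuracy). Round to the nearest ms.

867 ms

Correct trials (n=10): 622, 730, 602, 585, 627, 766, 688, 737, 663, 652
Mean correct RT = 6672/10 = 667.2000 ms
Proportion correct = 10/13
IES = 667.2000 / (10/13) = 867.360 ms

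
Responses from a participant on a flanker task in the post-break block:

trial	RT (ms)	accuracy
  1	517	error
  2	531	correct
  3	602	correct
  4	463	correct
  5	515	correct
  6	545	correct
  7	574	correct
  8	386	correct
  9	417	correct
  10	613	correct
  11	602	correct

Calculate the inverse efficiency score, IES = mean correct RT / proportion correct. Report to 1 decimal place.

577.3 ms

Correct trials (n=10): 531, 602, 463, 515, 545, 574, 386, 417, 613, 602
Mean correct RT = 5248/10 = 524.8000 ms
Proportion correct = 10/11
IES = 524.8000 / (10/11) = 577.280 ms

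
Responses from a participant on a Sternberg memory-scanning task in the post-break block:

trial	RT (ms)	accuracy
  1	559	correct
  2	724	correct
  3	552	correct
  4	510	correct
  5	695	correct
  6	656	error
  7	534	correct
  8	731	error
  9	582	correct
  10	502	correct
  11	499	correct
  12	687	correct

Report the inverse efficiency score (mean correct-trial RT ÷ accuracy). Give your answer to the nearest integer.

Correct trials (n=10): 559, 724, 552, 510, 695, 534, 582, 502, 499, 687
Mean correct RT = 5844/10 = 584.4000 ms
Proportion correct = 10/12
IES = 584.4000 / (10/12) = 701.280 ms

701 ms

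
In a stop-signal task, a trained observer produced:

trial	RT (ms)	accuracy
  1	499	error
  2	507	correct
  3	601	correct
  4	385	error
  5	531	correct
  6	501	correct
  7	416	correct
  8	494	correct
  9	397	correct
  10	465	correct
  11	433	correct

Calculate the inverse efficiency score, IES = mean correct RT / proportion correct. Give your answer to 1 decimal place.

Correct trials (n=9): 507, 601, 531, 501, 416, 494, 397, 465, 433
Mean correct RT = 4345/9 = 482.7778 ms
Proportion correct = 9/11
IES = 482.7778 / (9/11) = 590.062 ms

590.1 ms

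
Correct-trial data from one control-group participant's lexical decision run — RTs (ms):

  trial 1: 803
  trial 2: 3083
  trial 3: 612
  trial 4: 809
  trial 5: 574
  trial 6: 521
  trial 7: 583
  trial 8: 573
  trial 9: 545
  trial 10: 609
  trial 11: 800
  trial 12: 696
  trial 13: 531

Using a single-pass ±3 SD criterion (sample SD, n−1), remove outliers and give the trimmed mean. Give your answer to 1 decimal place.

n = 13, ΣRT = 10739, M = 826.077
Σ(x−M)² = 5650900.92; s = √(5650900.92/12) = 686.228
Cutoffs: 826.077 ± 3·686.228 → [-1232.6, 2884.8]
Outside: 3083 → excluded.
Retained (n=12): Σ = 7656, mean = 7656/12 = 638.000

638.0 ms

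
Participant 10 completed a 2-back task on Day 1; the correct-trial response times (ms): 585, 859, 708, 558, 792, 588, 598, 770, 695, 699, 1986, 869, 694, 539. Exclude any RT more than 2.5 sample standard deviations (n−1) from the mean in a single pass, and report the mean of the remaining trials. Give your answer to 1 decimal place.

n = 14, ΣRT = 10940, M = 781.429
Σ(x−M)² = 1710557.43; s = √(1710557.43/13) = 362.741
Cutoffs: 781.429 ± 2.5·362.741 → [-125.4, 1688.3]
Outside: 1986 → excluded.
Retained (n=13): Σ = 8954, mean = 8954/13 = 688.769

688.8 ms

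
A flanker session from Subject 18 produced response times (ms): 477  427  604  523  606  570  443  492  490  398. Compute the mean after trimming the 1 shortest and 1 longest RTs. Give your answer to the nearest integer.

503 ms

Sorted: 398, 427, 443, 477, 490, 492, 523, 570, 604, 606
Drop lowest 1 (398) and highest 1 (606)
Remaining (n=8): Σ = 4026, mean = 4026/8 = 503.250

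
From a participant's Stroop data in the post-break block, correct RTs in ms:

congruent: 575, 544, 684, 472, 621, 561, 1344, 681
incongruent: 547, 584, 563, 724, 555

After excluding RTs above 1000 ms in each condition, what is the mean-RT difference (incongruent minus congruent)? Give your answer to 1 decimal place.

congruent: exclude 1344
M(congruent) = 4138/7 = 591.143
M(incongruent) = 2973/5 = 594.600
Difference = 594.600 − 591.143 = 3.457 ms

3.5 ms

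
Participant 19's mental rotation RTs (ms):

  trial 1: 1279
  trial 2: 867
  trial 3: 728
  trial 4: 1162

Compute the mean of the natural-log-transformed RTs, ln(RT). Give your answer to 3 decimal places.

6.892

ln(RT): 7.1538, 6.7650, 6.5903, 7.0579
Σ ln(RT) = 27.5671
Mean = 27.5671/4 = 6.89177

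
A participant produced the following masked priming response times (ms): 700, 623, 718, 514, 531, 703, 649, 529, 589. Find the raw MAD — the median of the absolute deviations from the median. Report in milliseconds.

Sorted: 514, 529, 531, 589, 623, 649, 700, 703, 718 → median = 623
|x − 623|: 77, 0, 95, 109, 92, 80, 26, 94, 34
Sorted deviations: 0, 26, 34, 77, 80, 92, 94, 95, 109 → MAD = 80

80 ms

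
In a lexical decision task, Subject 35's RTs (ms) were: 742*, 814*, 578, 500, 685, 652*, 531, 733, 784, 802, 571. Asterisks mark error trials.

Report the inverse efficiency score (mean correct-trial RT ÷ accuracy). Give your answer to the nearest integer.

Correct trials (n=8): 578, 500, 685, 531, 733, 784, 802, 571
Mean correct RT = 5184/8 = 648.0000 ms
Proportion correct = 8/11
IES = 648.0000 / (8/11) = 891.000 ms

891 ms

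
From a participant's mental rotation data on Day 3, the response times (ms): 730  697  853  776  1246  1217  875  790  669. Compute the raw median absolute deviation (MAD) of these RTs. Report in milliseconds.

85 ms

Sorted: 669, 697, 730, 776, 790, 853, 875, 1217, 1246 → median = 790
|x − 790|: 60, 93, 63, 14, 456, 427, 85, 0, 121
Sorted deviations: 0, 14, 60, 63, 85, 93, 121, 427, 456 → MAD = 85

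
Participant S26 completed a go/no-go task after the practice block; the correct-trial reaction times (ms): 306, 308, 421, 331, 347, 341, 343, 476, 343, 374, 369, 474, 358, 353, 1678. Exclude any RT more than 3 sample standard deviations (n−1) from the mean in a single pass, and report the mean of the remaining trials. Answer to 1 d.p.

367.4 ms

n = 15, ΣRT = 6822, M = 454.800
Σ(x−M)² = 1640390.40; s = √(1640390.40/14) = 342.302
Cutoffs: 454.800 ± 3·342.302 → [-572.1, 1481.7]
Outside: 1678 → excluded.
Retained (n=14): Σ = 5144, mean = 5144/14 = 367.429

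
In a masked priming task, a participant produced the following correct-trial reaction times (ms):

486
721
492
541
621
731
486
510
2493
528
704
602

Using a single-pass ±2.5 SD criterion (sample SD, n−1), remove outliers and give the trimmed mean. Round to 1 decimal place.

n = 12, ΣRT = 8915, M = 742.917
Σ(x−M)² = 3435830.92; s = √(3435830.92/11) = 558.881
Cutoffs: 742.917 ± 2.5·558.881 → [-654.3, 2140.1]
Outside: 2493 → excluded.
Retained (n=11): Σ = 6422, mean = 6422/11 = 583.818

583.8 ms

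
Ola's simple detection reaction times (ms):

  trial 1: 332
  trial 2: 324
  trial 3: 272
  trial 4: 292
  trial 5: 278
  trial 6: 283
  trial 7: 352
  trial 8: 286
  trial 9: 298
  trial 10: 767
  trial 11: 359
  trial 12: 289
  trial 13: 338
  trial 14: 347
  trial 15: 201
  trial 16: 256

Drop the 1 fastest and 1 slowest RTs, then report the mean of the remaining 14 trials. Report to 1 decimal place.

307.6 ms

Sorted: 201, 256, 272, 278, 283, 286, 289, 292, 298, 324, 332, 338, 347, 352, 359, 767
Drop lowest 1 (201) and highest 1 (767)
Remaining (n=14): Σ = 4306, mean = 4306/14 = 307.571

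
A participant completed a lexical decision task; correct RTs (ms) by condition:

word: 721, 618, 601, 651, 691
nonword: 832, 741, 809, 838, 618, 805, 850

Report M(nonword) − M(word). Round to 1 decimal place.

128.3 ms

M(word) = 3282/5 = 656.400
M(nonword) = 5493/7 = 784.714
Difference = 784.714 − 656.400 = 128.314 ms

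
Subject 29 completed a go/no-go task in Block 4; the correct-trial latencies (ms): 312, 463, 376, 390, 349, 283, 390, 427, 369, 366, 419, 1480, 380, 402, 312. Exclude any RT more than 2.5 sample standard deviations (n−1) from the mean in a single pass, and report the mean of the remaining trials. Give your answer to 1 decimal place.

374.1 ms

n = 15, ΣRT = 6718, M = 447.867
Σ(x−M)² = 1172165.73; s = √(1172165.73/14) = 289.355
Cutoffs: 447.867 ± 2.5·289.355 → [-275.5, 1171.3]
Outside: 1480 → excluded.
Retained (n=14): Σ = 5238, mean = 5238/14 = 374.143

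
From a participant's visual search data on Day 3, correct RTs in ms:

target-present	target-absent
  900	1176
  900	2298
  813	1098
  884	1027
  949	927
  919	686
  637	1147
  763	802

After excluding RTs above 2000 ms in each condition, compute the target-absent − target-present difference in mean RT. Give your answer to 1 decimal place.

134.8 ms

target-absent: exclude 2298
M(target-present) = 6765/8 = 845.625
M(target-absent) = 6863/7 = 980.429
Difference = 980.429 − 845.625 = 134.804 ms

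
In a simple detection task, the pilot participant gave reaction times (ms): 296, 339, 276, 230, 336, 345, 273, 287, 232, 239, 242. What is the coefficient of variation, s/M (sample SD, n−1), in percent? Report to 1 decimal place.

15.5%

n = 11, Σ = 3095, M = 281.3636
Σ(x−M)² = 19120.545; s = √(19120.545/10) = 43.7270
CV = 43.7270 / 281.3636 = 0.15541 = 15.541%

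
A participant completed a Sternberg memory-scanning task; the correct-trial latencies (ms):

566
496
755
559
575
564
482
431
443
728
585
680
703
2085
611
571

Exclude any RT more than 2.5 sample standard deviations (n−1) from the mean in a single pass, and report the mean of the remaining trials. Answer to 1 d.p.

n = 16, ΣRT = 10834, M = 677.125
Σ(x−M)² = 2251365.75; s = √(2251365.75/15) = 387.416
Cutoffs: 677.125 ± 2.5·387.416 → [-291.4, 1645.7]
Outside: 2085 → excluded.
Retained (n=15): Σ = 8749, mean = 8749/15 = 583.267

583.3 ms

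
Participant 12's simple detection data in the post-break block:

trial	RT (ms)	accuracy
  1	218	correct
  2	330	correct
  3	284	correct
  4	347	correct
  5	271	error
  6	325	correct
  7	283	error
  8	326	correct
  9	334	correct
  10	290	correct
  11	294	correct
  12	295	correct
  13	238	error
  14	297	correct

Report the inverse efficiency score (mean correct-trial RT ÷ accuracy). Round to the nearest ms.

Correct trials (n=11): 218, 330, 284, 347, 325, 326, 334, 290, 294, 295, 297
Mean correct RT = 3340/11 = 303.6364 ms
Proportion correct = 11/14
IES = 303.6364 / (11/14) = 386.446 ms

386 ms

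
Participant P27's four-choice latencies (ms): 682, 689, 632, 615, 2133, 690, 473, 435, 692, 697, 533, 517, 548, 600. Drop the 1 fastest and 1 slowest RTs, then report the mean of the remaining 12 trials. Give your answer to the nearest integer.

614 ms

Sorted: 435, 473, 517, 533, 548, 600, 615, 632, 682, 689, 690, 692, 697, 2133
Drop lowest 1 (435) and highest 1 (2133)
Remaining (n=12): Σ = 7368, mean = 7368/12 = 614.000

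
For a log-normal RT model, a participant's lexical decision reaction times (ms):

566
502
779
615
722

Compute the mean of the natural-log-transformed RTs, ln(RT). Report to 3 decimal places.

6.444

ln(RT): 6.3386, 6.2186, 6.6580, 6.4216, 6.5820
Σ ln(RT) = 32.2189
Mean = 32.2189/5 = 6.44377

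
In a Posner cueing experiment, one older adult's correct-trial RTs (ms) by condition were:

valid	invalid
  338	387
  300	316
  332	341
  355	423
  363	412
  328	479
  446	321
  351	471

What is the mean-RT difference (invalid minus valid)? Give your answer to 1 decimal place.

42.1 ms

M(valid) = 2813/8 = 351.625
M(invalid) = 3150/8 = 393.750
Difference = 393.750 − 351.625 = 42.125 ms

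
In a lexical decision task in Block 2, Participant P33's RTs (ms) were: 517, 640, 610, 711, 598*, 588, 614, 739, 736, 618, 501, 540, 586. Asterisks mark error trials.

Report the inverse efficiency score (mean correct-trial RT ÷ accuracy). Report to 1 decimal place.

668.1 ms

Correct trials (n=12): 517, 640, 610, 711, 588, 614, 739, 736, 618, 501, 540, 586
Mean correct RT = 7400/12 = 616.6667 ms
Proportion correct = 12/13
IES = 616.6667 / (12/13) = 668.056 ms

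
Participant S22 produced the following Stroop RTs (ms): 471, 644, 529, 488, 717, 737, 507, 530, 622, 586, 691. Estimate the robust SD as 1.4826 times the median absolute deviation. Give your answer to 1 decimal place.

117.1 ms

Sorted: 471, 488, 507, 529, 530, 586, 622, 644, 691, 717, 737 → median = 586
|x − 586| sorted: 0, 36, 56, 57, 58, 79, 98, 105, 115, 131, 151 → MAD = 79
Robust SD ≈ 1.4826 × 79 = 117.125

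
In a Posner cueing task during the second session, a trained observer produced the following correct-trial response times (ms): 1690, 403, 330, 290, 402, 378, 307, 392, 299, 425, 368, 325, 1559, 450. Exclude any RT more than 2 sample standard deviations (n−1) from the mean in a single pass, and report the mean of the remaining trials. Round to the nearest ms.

364 ms

n = 14, ΣRT = 7618, M = 544.143
Σ(x−M)² = 2762685.71; s = √(2762685.71/13) = 460.993
Cutoffs: 544.143 ± 2·460.993 → [-377.8, 1466.1]
Outside: 1559, 1690 → excluded.
Retained (n=12): Σ = 4369, mean = 4369/12 = 364.083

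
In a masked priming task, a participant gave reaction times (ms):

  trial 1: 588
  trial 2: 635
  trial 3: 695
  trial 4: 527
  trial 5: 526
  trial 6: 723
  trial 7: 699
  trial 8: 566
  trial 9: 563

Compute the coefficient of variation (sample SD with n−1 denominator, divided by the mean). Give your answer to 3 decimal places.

n = 9, Σ = 5522, M = 613.5556
Σ(x−M)² = 47000.222; s = √(47000.222/8) = 76.6487
CV = 76.6487 / 613.5556 = 0.12493

0.125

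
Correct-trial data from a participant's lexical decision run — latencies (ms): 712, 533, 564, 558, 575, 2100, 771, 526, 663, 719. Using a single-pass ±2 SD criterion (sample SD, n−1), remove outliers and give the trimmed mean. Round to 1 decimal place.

n = 10, ΣRT = 7721, M = 772.100
Σ(x−M)² = 2027380.90; s = √(2027380.90/9) = 474.620
Cutoffs: 772.100 ± 2·474.620 → [-177.1, 1721.3]
Outside: 2100 → excluded.
Retained (n=9): Σ = 5621, mean = 5621/9 = 624.556

624.6 ms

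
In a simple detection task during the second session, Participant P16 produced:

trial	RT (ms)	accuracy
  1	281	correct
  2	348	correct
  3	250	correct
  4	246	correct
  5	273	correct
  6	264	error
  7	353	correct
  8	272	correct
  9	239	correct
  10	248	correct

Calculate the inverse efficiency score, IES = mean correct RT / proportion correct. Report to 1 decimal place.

309.9 ms

Correct trials (n=9): 281, 348, 250, 246, 273, 353, 272, 239, 248
Mean correct RT = 2510/9 = 278.8889 ms
Proportion correct = 9/10
IES = 278.8889 / (9/10) = 309.877 ms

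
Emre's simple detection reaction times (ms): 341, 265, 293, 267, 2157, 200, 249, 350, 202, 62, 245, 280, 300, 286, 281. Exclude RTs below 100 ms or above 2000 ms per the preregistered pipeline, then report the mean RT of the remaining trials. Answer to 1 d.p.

273.8 ms

Excluded: 62, 2157
Retained (n=13): Σ = 3559
Mean = 3559/13 = 273.7692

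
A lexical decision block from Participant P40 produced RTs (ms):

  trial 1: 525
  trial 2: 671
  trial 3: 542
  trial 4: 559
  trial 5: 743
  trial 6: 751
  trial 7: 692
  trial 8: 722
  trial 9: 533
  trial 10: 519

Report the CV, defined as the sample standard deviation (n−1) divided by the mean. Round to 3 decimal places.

0.157

n = 10, Σ = 6257, M = 625.7000
Σ(x−M)² = 86754.100; s = √(86754.100/9) = 98.1802
CV = 98.1802 / 625.7000 = 0.15691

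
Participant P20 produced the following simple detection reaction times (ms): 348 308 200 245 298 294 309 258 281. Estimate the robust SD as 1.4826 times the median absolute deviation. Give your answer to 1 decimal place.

Sorted: 200, 245, 258, 281, 294, 298, 308, 309, 348 → median = 294
|x − 294| sorted: 0, 4, 13, 14, 15, 36, 49, 54, 94 → MAD = 15
Robust SD ≈ 1.4826 × 15 = 22.239

22.2 ms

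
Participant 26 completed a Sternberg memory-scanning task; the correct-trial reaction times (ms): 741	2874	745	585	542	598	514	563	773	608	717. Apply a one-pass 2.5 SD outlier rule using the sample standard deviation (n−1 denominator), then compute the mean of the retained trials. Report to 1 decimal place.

638.6 ms

n = 11, ΣRT = 9260, M = 841.818
Σ(x−M)² = 4624785.64; s = √(4624785.64/10) = 680.058
Cutoffs: 841.818 ± 2.5·680.058 → [-858.3, 2542.0]
Outside: 2874 → excluded.
Retained (n=10): Σ = 6386, mean = 6386/10 = 638.600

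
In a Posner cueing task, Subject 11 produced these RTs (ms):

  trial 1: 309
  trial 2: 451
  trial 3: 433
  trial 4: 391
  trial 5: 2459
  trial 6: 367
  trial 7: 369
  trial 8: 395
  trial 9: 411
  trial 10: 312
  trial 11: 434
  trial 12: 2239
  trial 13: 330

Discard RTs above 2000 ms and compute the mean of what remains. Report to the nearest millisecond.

382 ms

Excluded: 2239, 2459
Retained (n=11): Σ = 4202
Mean = 4202/11 = 382.0000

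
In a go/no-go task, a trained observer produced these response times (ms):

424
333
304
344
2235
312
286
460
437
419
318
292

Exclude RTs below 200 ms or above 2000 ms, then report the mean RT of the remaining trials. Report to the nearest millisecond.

357 ms

Excluded: 2235
Retained (n=11): Σ = 3929
Mean = 3929/11 = 357.1818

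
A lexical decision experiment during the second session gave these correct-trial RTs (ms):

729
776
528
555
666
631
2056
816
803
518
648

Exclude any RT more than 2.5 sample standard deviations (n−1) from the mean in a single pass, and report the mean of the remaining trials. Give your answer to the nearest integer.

667 ms

n = 11, ΣRT = 8726, M = 793.273
Σ(x−M)² = 1866074.18; s = √(1866074.18/10) = 431.981
Cutoffs: 793.273 ± 2.5·431.981 → [-286.7, 1873.2]
Outside: 2056 → excluded.
Retained (n=10): Σ = 6670, mean = 6670/10 = 667.000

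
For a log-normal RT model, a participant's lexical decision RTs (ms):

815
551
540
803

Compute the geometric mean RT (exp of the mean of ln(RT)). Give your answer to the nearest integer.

ln(RT): 6.7032, 6.3117, 6.2916, 6.6884
Mean ln(RT) = 25.9948/4 = 6.49871
Geometric mean = exp(6.49871) = 664.29 ms

664 ms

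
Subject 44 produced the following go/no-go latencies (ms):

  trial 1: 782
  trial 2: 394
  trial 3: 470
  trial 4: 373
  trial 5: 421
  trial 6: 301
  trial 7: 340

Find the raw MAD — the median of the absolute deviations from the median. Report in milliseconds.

54 ms

Sorted: 301, 340, 373, 394, 421, 470, 782 → median = 394
|x − 394|: 388, 0, 76, 21, 27, 93, 54
Sorted deviations: 0, 21, 27, 54, 76, 93, 388 → MAD = 54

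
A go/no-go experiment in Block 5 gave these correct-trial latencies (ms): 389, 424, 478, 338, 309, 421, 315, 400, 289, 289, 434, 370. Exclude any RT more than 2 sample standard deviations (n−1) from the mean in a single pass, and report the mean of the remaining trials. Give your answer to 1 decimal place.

371.3 ms

n = 12, ΣRT = 4456, M = 371.333
Σ(x−M)² = 43408.67; s = √(43408.67/11) = 62.819
Cutoffs: 371.333 ± 2·62.819 → [245.7, 497.0]
No RTs fall outside the cutoffs; all 12 retained. Mean = 4456/12 = 371.333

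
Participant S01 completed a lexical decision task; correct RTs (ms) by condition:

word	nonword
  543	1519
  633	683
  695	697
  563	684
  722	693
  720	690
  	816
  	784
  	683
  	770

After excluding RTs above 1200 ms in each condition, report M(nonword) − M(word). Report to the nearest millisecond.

76 ms

nonword: exclude 1519
M(word) = 3876/6 = 646.000
M(nonword) = 6500/9 = 722.222
Difference = 722.222 − 646.000 = 76.222 ms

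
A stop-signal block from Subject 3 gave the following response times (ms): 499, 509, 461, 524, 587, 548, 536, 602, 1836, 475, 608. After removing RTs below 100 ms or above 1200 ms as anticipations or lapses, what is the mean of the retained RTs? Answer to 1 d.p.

Excluded: 1836
Retained (n=10): Σ = 5349
Mean = 5349/10 = 534.9000

534.9 ms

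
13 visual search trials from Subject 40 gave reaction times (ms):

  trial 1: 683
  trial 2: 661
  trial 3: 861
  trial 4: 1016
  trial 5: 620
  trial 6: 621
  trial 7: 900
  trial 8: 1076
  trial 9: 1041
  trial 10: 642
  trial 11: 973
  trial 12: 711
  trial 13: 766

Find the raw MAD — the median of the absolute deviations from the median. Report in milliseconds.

134 ms

Sorted: 620, 621, 642, 661, 683, 711, 766, 861, 900, 973, 1016, 1041, 1076 → median = 766
|x − 766|: 83, 105, 95, 250, 146, 145, 134, 310, 275, 124, 207, 55, 0
Sorted deviations: 0, 55, 83, 95, 105, 124, 134, 145, 146, 207, 250, 275, 310 → MAD = 134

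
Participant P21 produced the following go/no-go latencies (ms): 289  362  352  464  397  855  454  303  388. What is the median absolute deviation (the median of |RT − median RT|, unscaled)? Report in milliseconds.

Sorted: 289, 303, 352, 362, 388, 397, 454, 464, 855 → median = 388
|x − 388|: 99, 26, 36, 76, 9, 467, 66, 85, 0
Sorted deviations: 0, 9, 26, 36, 66, 76, 85, 99, 467 → MAD = 66

66 ms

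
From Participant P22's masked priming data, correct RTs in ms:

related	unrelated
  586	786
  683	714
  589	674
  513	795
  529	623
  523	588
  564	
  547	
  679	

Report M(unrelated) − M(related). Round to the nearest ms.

M(related) = 5213/9 = 579.222
M(unrelated) = 4180/6 = 696.667
Difference = 696.667 − 579.222 = 117.444 ms

117 ms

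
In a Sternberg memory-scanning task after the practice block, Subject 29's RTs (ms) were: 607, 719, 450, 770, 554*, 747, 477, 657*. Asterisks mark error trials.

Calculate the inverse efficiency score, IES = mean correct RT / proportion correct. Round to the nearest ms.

838 ms

Correct trials (n=6): 607, 719, 450, 770, 747, 477
Mean correct RT = 3770/6 = 628.3333 ms
Proportion correct = 6/8
IES = 628.3333 / (6/8) = 837.778 ms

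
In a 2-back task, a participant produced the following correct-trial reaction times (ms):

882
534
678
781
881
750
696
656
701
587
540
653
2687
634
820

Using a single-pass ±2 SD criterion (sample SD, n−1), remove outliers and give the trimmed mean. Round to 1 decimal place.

699.5 ms

n = 15, ΣRT = 12480, M = 832.000
Σ(x−M)² = 3851082.00; s = √(3851082.00/14) = 524.478
Cutoffs: 832.000 ± 2·524.478 → [-217.0, 1881.0]
Outside: 2687 → excluded.
Retained (n=14): Σ = 9793, mean = 9793/14 = 699.500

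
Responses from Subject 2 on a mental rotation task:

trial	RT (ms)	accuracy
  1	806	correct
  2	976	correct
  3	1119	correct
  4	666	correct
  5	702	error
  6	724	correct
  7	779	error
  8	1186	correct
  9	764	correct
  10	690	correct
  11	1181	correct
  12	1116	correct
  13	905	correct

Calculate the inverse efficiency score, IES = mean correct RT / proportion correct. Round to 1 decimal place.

Correct trials (n=11): 806, 976, 1119, 666, 724, 1186, 764, 690, 1181, 1116, 905
Mean correct RT = 10133/11 = 921.1818 ms
Proportion correct = 11/13
IES = 921.1818 / (11/13) = 1088.669 ms

1088.7 ms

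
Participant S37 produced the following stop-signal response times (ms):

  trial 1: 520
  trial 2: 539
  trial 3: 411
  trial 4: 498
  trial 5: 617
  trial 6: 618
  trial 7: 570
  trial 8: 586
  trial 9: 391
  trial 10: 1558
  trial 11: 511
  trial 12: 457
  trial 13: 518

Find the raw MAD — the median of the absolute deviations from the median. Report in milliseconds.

63 ms

Sorted: 391, 411, 457, 498, 511, 518, 520, 539, 570, 586, 617, 618, 1558 → median = 520
|x − 520|: 0, 19, 109, 22, 97, 98, 50, 66, 129, 1038, 9, 63, 2
Sorted deviations: 0, 2, 9, 19, 22, 50, 63, 66, 97, 98, 109, 129, 1038 → MAD = 63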